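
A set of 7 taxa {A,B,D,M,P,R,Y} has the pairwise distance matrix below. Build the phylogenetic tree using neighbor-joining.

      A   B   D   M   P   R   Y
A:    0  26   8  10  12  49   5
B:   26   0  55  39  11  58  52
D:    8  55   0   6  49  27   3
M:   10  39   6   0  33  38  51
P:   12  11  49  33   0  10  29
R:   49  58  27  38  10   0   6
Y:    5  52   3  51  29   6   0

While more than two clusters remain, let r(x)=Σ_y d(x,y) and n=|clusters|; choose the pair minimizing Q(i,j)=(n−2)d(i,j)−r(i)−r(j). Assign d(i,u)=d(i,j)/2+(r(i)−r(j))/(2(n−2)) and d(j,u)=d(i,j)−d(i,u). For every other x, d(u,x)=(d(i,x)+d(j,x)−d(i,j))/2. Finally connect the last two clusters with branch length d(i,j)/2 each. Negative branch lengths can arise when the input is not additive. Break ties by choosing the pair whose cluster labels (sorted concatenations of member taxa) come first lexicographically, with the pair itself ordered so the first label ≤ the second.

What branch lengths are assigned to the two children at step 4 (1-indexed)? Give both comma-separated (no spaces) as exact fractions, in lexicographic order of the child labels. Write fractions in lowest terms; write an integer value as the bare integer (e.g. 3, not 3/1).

-121/32,553/32

iteration 1: select B,P (d=11, Q=-330); attach at lengths (76/5, -21/5); label the merged cluster BP
  updated: d(A,BP)=27/2, d(BP,D)=93/2, d(BP,M)=61/2, d(BP,R)=57/2, d(BP,Y)=35
iteration 2: select R,Y (d=6, Q=-449/2); attach at lengths (145/16, -49/16); label the merged cluster RY
  updated: d(A,RY)=24, d(BP,RY)=115/4, d(D,RY)=12, d(M,RY)=83/2
iteration 3: select D,RY (d=12, Q=-571/4); attach at lengths (3/8, 93/8); label the merged cluster DRY
  updated: d(A,DRY)=10, d(BP,DRY)=253/8, d(DRY,M)=71/4
iteration 4: select A,BP (d=27/2, Q=-657/8); attach at lengths (-121/32, 553/32); label the merged cluster ABP
  updated: d(ABP,DRY)=225/16, d(ABP,M)=27/2
iteration 5: select ABP,DRY (d=225/16, Q=-725/16); attach at lengths (157/32, 293/32); label the merged cluster ABDPRY
  updated: d(ABDPRY,M)=275/32
iteration 6: select ABDPRY,M (d=275/32); attach at lengths (275/64, 275/64); label the merged cluster ABDMPRY
final tree: (((A:-121/32,(B:76/5,P:-21/5):553/32):157/32,(D:3/8,(R:145/16,Y:-49/16):93/8):293/32):275/64,M:275/64)
total length: 2085/32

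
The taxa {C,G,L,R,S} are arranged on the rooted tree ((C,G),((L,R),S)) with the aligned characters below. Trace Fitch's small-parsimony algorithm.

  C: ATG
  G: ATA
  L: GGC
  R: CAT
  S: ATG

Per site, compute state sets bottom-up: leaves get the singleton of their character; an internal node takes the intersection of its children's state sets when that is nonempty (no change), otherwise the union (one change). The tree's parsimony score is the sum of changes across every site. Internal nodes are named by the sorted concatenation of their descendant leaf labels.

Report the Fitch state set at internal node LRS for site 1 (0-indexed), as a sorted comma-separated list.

[col 0] CG: children C:{A}, G:{A} ∩→ {A}; cost 0
[col 0] LR: children L:{G}, R:{C} ∪→ {C,G}; cost 1
[col 0] LRS: children LR:{C,G}, S:{A} ∪→ {A,C,G}; cost 1
[col 0] CGLRS: children CG:{A}, LRS:{A,C,G} ∩→ {A}; cost 0
[col 1] CG: children C:{T}, G:{T} ∩→ {T}; cost 0
[col 1] LR: children L:{G}, R:{A} ∪→ {A,G}; cost 1
[col 1] LRS: children LR:{A,G}, S:{T} ∪→ {A,G,T}; cost 1
[col 1] CGLRS: children CG:{T}, LRS:{A,G,T} ∩→ {T}; cost 0
[col 2] CG: children C:{G}, G:{A} ∪→ {A,G}; cost 1
[col 2] LR: children L:{C}, R:{T} ∪→ {C,T}; cost 1
[col 2] LRS: children LR:{C,T}, S:{G} ∪→ {C,G,T}; cost 1
[col 2] CGLRS: children CG:{A,G}, LRS:{C,G,T} ∩→ {G}; cost 0
per-site changes: [2, 2, 3]; total = 7

A,G,T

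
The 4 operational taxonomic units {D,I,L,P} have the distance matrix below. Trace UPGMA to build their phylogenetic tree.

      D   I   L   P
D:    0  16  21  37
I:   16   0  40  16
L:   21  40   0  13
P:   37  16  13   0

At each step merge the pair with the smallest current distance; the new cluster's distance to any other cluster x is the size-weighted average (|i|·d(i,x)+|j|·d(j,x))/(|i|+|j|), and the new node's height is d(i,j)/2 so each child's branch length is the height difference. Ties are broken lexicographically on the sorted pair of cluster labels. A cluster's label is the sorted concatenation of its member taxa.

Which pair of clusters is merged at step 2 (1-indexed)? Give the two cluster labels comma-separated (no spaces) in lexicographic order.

iteration 1: select L,P (d=13); attach at lengths (13/2, 13/2); label the merged cluster LP
  updated: d(D,LP)=29, d(I,LP)=28
iteration 2: select D,I (d=16); attach at lengths (8, 8); label the merged cluster DI
  updated: d(DI,LP)=57/2
iteration 3: select DI,LP (d=57/2); attach at lengths (25/4, 31/4); label the merged cluster DILP
final tree: ((D:8,I:8):25/4,(L:13/2,P:13/2):31/4)
total length: 43

D,I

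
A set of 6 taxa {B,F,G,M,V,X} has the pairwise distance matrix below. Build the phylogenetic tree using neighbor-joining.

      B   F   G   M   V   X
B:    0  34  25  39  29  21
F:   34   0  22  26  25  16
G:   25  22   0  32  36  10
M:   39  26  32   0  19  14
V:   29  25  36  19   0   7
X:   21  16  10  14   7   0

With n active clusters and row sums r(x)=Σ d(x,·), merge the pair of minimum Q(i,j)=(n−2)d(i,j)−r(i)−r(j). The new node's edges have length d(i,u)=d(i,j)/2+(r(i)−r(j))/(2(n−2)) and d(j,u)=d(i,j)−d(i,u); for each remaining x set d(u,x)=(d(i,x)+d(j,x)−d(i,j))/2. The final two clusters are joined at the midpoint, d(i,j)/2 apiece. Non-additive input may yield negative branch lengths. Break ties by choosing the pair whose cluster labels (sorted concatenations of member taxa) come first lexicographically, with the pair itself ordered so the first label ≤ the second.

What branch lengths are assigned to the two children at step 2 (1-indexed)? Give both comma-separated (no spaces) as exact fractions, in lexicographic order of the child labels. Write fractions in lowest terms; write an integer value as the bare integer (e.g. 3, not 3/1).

17/4,45/4

1. join B+G (d=25, Q=-173) ⇒ BG; edges |B|=123/8, |G|=77/8
  updated: d(BG,F)=31/2, d(BG,M)=23, d(BG,V)=20, d(BG,X)=3
2. join BG+F (d=31/2, Q=-195/2) ⇒ BFG; edges |BG|=17/4, |F|=45/4
  updated: d(BFG,M)=67/4, d(BFG,V)=59/4, d(BFG,X)=7/4
3. join BFG+X (d=7/4, Q=-105/2) ⇒ BFGX; edges |BFG|=7/2, |X|=-7/4
  updated: d(BFGX,M)=29/2, d(BFGX,V)=10
4. join BFGX+M (d=29/2, Q=-87/2) ⇒ BFGMX; edges |BFGX|=11/4, |M|=47/4
  updated: d(BFGMX,V)=29/4
5. join BFGMX+V (d=29/4) ⇒ BFGMVX; edges |BFGMX|=29/8, |V|=29/8
final tree: (((((B:123/8,G:77/8):17/4,F:45/4):7/2,X:-7/4):11/4,M:47/4):29/8,V:29/8)
total length: 64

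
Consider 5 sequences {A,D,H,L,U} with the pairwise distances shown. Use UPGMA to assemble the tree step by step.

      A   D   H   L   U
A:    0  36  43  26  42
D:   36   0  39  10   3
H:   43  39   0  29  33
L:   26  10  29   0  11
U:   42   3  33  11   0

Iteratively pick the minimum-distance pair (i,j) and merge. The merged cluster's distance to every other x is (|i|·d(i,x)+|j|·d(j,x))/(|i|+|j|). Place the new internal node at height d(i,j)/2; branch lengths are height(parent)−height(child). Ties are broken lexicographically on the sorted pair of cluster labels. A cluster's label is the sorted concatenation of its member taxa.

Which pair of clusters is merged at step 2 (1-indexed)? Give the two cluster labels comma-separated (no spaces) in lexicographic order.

DU,L

iteration 1: select D,U (d=3); attach at lengths (3/2, 3/2); label the merged cluster DU
  updated: d(A,DU)=39, d(DU,H)=36, d(DU,L)=21/2
iteration 2: select DU,L (d=21/2); attach at lengths (15/4, 21/4); label the merged cluster DLU
  updated: d(A,DLU)=104/3, d(DLU,H)=101/3
iteration 3: select DLU,H (d=101/3); attach at lengths (139/12, 101/6); label the merged cluster DHLU
  updated: d(A,DHLU)=147/4
iteration 4: select A,DHLU (d=147/4); attach at lengths (147/8, 37/24); label the merged cluster ADHLU
final tree: (A:147/8,(((D:3/2,U:3/2):15/4,L:21/4):139/12,H:101/6):37/24)
total length: 181/3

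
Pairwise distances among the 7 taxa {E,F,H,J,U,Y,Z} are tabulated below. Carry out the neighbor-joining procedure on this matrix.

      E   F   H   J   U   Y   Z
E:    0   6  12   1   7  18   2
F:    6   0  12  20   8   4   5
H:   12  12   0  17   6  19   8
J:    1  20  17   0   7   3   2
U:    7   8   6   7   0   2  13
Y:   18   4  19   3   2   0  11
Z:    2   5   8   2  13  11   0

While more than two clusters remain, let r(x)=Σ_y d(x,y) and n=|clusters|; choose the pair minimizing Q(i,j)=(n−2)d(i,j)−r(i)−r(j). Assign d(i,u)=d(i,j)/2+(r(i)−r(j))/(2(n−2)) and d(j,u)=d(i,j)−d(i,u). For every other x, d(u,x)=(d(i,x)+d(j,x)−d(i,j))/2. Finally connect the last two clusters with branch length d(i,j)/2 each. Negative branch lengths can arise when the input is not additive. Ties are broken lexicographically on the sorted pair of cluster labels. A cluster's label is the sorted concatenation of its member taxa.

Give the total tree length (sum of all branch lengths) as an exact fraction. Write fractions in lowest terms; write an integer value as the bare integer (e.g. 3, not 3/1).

175/8

step 1: merge (F,Y) at d=4, Q=-92; branch lengths F→9/5, Y→11/5; new cluster FY
  updated: d(E,FY)=10, d(FY,H)=27/2, d(FY,J)=19/2, d(FY,U)=3, d(FY,Z)=6
step 2: merge (H,U) at d=6, Q=-137/2; branch lengths H→89/16, U→7/16; new cluster HU
  updated: d(E,HU)=13/2, d(FY,HU)=21/4, d(HU,J)=9, d(HU,Z)=15/2
step 3: merge (FY,HU) at d=21/4, Q=-173/4; branch lengths FY→73/24, HU→53/24; new cluster FHUY
  updated: d(E,FHUY)=45/8, d(FHUY,J)=53/8, d(FHUY,Z)=33/8
step 4: merge (E,J) at d=1, Q=-65/4; branch lengths E→1/4, J→3/4; new cluster EJ
  updated: d(EJ,FHUY)=45/8, d(EJ,Z)=3/2
step 5: merge (EJ,FHUY) at d=45/8, Q=-45/4; branch lengths EJ→3/2, FHUY→33/8; new cluster EFHJUY
  updated: d(EFHJUY,Z)=0
step 6: merge (EFHJUY,Z) at d=0; branch lengths EFHJUY→0, Z→0; new cluster EFHJUYZ
final tree: (((E:1/4,J:3/4):3/2,((F:9/5,Y:11/5):73/24,(H:89/16,U:7/16):53/24):33/8):0,Z:0)
total length: 175/8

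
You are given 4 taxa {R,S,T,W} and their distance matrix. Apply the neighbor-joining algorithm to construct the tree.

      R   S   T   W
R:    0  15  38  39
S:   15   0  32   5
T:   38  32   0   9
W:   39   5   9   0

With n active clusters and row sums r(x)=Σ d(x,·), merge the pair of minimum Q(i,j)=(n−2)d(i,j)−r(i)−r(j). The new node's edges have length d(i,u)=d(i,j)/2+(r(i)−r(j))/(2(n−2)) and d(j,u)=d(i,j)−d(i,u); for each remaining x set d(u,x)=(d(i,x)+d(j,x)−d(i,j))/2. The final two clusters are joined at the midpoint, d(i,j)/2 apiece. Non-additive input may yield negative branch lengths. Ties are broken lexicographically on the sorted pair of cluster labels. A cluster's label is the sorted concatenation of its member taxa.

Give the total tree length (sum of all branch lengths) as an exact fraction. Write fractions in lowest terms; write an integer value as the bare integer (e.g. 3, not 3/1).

81/2

iteration 1: select R,S (d=15, Q=-114); attach at lengths (35/2, -5/2); label the merged cluster RS
  updated: d(RS,T)=55/2, d(RS,W)=29/2
iteration 2: select RS,T (d=55/2, Q=-51); attach at lengths (33/2, 11); label the merged cluster RST
  updated: d(RST,W)=-2
iteration 3: select RST,W (d=-2); attach at lengths (-1, -1); label the merged cluster RSTW
final tree: (((R:35/2,S:-5/2):33/2,T:11):-1,W:-1)
total length: 81/2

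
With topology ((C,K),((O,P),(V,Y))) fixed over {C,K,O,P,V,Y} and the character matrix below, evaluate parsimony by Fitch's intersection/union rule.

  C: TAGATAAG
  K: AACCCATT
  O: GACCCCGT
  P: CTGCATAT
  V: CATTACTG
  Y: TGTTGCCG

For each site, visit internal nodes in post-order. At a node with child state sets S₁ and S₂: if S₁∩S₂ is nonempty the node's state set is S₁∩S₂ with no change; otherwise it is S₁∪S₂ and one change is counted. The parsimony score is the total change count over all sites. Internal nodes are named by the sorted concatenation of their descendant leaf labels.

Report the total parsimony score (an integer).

23

[col 0] CK: children C:{T}, K:{A} ∪→ {A,T}; cost 1
[col 0] OP: children O:{G}, P:{C} ∪→ {C,G}; cost 1
[col 0] VY: children V:{C}, Y:{T} ∪→ {C,T}; cost 1
[col 0] OPVY: children OP:{C,G}, VY:{C,T} ∩→ {C}; cost 0
[col 0] CKOPVY: children CK:{A,T}, OPVY:{C} ∪→ {A,C,T}; cost 1
[col 1] CK: children C:{A}, K:{A} ∩→ {A}; cost 0
[col 1] OP: children O:{A}, P:{T} ∪→ {A,T}; cost 1
[col 1] VY: children V:{A}, Y:{G} ∪→ {A,G}; cost 1
[col 1] OPVY: children OP:{A,T}, VY:{A,G} ∩→ {A}; cost 0
[col 1] CKOPVY: children CK:{A}, OPVY:{A} ∩→ {A}; cost 0
[col 2] CK: children C:{G}, K:{C} ∪→ {C,G}; cost 1
[col 2] OP: children O:{C}, P:{G} ∪→ {C,G}; cost 1
[col 2] VY: children V:{T}, Y:{T} ∩→ {T}; cost 0
[col 2] OPVY: children OP:{C,G}, VY:{T} ∪→ {C,G,T}; cost 1
[col 2] CKOPVY: children CK:{C,G}, OPVY:{C,G,T} ∩→ {C,G}; cost 0
[col 3] CK: children C:{A}, K:{C} ∪→ {A,C}; cost 1
[col 3] OP: children O:{C}, P:{C} ∩→ {C}; cost 0
[col 3] VY: children V:{T}, Y:{T} ∩→ {T}; cost 0
[col 3] OPVY: children OP:{C}, VY:{T} ∪→ {C,T}; cost 1
[col 3] CKOPVY: children CK:{A,C}, OPVY:{C,T} ∩→ {C}; cost 0
[col 4] CK: children C:{T}, K:{C} ∪→ {C,T}; cost 1
[col 4] OP: children O:{C}, P:{A} ∪→ {A,C}; cost 1
[col 4] VY: children V:{A}, Y:{G} ∪→ {A,G}; cost 1
[col 4] OPVY: children OP:{A,C}, VY:{A,G} ∩→ {A}; cost 0
[col 4] CKOPVY: children CK:{C,T}, OPVY:{A} ∪→ {A,C,T}; cost 1
[col 5] CK: children C:{A}, K:{A} ∩→ {A}; cost 0
[col 5] OP: children O:{C}, P:{T} ∪→ {C,T}; cost 1
[col 5] VY: children V:{C}, Y:{C} ∩→ {C}; cost 0
[col 5] OPVY: children OP:{C,T}, VY:{C} ∩→ {C}; cost 0
[col 5] CKOPVY: children CK:{A}, OPVY:{C} ∪→ {A,C}; cost 1
[col 6] CK: children C:{A}, K:{T} ∪→ {A,T}; cost 1
[col 6] OP: children O:{G}, P:{A} ∪→ {A,G}; cost 1
[col 6] VY: children V:{T}, Y:{C} ∪→ {C,T}; cost 1
[col 6] OPVY: children OP:{A,G}, VY:{C,T} ∪→ {A,C,G,T}; cost 1
[col 6] CKOPVY: children CK:{A,T}, OPVY:{A,C,G,T} ∩→ {A,T}; cost 0
[col 7] CK: children C:{G}, K:{T} ∪→ {G,T}; cost 1
[col 7] OP: children O:{T}, P:{T} ∩→ {T}; cost 0
[col 7] VY: children V:{G}, Y:{G} ∩→ {G}; cost 0
[col 7] OPVY: children OP:{T}, VY:{G} ∪→ {G,T}; cost 1
[col 7] CKOPVY: children CK:{G,T}, OPVY:{G,T} ∩→ {G,T}; cost 0
per-site changes: [4, 2, 3, 2, 4, 2, 4, 2]; total = 23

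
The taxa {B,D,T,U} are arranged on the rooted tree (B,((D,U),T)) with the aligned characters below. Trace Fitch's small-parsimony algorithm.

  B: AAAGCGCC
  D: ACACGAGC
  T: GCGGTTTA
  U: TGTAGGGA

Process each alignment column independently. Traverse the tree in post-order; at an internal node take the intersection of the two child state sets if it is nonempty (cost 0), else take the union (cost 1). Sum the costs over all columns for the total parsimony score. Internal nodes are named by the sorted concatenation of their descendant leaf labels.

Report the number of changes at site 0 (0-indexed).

2

[col 0] DU: children D:{A}, U:{T} ∪→ {A,T}; cost 1
[col 0] DTU: children DU:{A,T}, T:{G} ∪→ {A,G,T}; cost 1
[col 0] BDTU: children B:{A}, DTU:{A,G,T} ∩→ {A}; cost 0
[col 1] DU: children D:{C}, U:{G} ∪→ {C,G}; cost 1
[col 1] DTU: children DU:{C,G}, T:{C} ∩→ {C}; cost 0
[col 1] BDTU: children B:{A}, DTU:{C} ∪→ {A,C}; cost 1
[col 2] DU: children D:{A}, U:{T} ∪→ {A,T}; cost 1
[col 2] DTU: children DU:{A,T}, T:{G} ∪→ {A,G,T}; cost 1
[col 2] BDTU: children B:{A}, DTU:{A,G,T} ∩→ {A}; cost 0
[col 3] DU: children D:{C}, U:{A} ∪→ {A,C}; cost 1
[col 3] DTU: children DU:{A,C}, T:{G} ∪→ {A,C,G}; cost 1
[col 3] BDTU: children B:{G}, DTU:{A,C,G} ∩→ {G}; cost 0
[col 4] DU: children D:{G}, U:{G} ∩→ {G}; cost 0
[col 4] DTU: children DU:{G}, T:{T} ∪→ {G,T}; cost 1
[col 4] BDTU: children B:{C}, DTU:{G,T} ∪→ {C,G,T}; cost 1
[col 5] DU: children D:{A}, U:{G} ∪→ {A,G}; cost 1
[col 5] DTU: children DU:{A,G}, T:{T} ∪→ {A,G,T}; cost 1
[col 5] BDTU: children B:{G}, DTU:{A,G,T} ∩→ {G}; cost 0
[col 6] DU: children D:{G}, U:{G} ∩→ {G}; cost 0
[col 6] DTU: children DU:{G}, T:{T} ∪→ {G,T}; cost 1
[col 6] BDTU: children B:{C}, DTU:{G,T} ∪→ {C,G,T}; cost 1
[col 7] DU: children D:{C}, U:{A} ∪→ {A,C}; cost 1
[col 7] DTU: children DU:{A,C}, T:{A} ∩→ {A}; cost 0
[col 7] BDTU: children B:{C}, DTU:{A} ∪→ {A,C}; cost 1
per-site changes: [2, 2, 2, 2, 2, 2, 2, 2]; total = 16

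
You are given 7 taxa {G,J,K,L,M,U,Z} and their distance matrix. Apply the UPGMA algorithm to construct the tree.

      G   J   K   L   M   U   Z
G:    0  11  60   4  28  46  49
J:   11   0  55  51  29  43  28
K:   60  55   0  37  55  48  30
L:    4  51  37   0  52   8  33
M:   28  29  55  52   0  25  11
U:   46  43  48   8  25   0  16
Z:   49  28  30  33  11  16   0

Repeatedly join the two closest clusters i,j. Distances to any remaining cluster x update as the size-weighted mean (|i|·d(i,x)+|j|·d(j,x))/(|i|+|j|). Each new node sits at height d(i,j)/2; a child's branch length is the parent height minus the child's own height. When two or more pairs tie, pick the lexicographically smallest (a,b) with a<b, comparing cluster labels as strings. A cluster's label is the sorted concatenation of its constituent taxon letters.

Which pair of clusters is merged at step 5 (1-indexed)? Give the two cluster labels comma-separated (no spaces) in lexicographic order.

GJL,MUZ

iteration 1: select G,L (d=4); attach at lengths (2, 2); label the merged cluster GL
  updated: d(GL,J)=31, d(GL,K)=97/2, d(GL,M)=40, d(GL,U)=27, d(GL,Z)=41
iteration 2: select M,Z (d=11); attach at lengths (11/2, 11/2); label the merged cluster MZ
  updated: d(GL,MZ)=81/2, d(J,MZ)=57/2, d(K,MZ)=85/2, d(MZ,U)=41/2
iteration 3: select MZ,U (d=41/2); attach at lengths (19/4, 41/4); label the merged cluster MUZ
  updated: d(GL,MUZ)=36, d(J,MUZ)=100/3, d(K,MUZ)=133/3
iteration 4: select GL,J (d=31); attach at lengths (27/2, 31/2); label the merged cluster GJL
  updated: d(GJL,K)=152/3, d(GJL,MUZ)=316/9
iteration 5: select GJL,MUZ (d=316/9); attach at lengths (37/18, 263/36); label the merged cluster GJLMUZ
  updated: d(GJLMUZ,K)=95/2
iteration 6: select GJLMUZ,K (d=95/2); attach at lengths (223/36, 95/4); label the merged cluster GJKLMUZ
final tree: ((((G:2,L:2):27/2,J:31/2):37/18,((M:11/2,Z:11/2):19/4,U:41/4):263/36):223/36,K:95/4)
total length: 3539/36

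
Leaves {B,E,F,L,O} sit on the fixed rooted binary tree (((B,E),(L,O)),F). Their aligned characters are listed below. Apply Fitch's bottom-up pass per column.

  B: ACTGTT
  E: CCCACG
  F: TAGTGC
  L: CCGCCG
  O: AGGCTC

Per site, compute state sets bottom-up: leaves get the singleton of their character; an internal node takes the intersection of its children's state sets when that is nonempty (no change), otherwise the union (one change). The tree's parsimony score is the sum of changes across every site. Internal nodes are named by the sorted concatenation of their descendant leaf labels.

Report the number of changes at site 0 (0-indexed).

3

BE@0: {A} ∪ {C} = {A,C} (union, +1)
LO@0: {C} ∪ {A} = {A,C} (union, +1)
BELO@0: {A,C} ∩ {A,C} = {A,C} (intersection, +0)
BEFLO@0: {A,C} ∪ {T} = {A,C,T} (union, +1)
BE@1: {C} ∩ {C} = {C} (intersection, +0)
LO@1: {C} ∪ {G} = {C,G} (union, +1)
BELO@1: {C} ∩ {C,G} = {C} (intersection, +0)
BEFLO@1: {C} ∪ {A} = {A,C} (union, +1)
BE@2: {T} ∪ {C} = {C,T} (union, +1)
LO@2: {G} ∩ {G} = {G} (intersection, +0)
BELO@2: {C,T} ∪ {G} = {C,G,T} (union, +1)
BEFLO@2: {C,G,T} ∩ {G} = {G} (intersection, +0)
BE@3: {G} ∪ {A} = {A,G} (union, +1)
LO@3: {C} ∩ {C} = {C} (intersection, +0)
BELO@3: {A,G} ∪ {C} = {A,C,G} (union, +1)
BEFLO@3: {A,C,G} ∪ {T} = {A,C,G,T} (union, +1)
BE@4: {T} ∪ {C} = {C,T} (union, +1)
LO@4: {C} ∪ {T} = {C,T} (union, +1)
BELO@4: {C,T} ∩ {C,T} = {C,T} (intersection, +0)
BEFLO@4: {C,T} ∪ {G} = {C,G,T} (union, +1)
BE@5: {T} ∪ {G} = {G,T} (union, +1)
LO@5: {G} ∪ {C} = {C,G} (union, +1)
BELO@5: {G,T} ∩ {C,G} = {G} (intersection, +0)
BEFLO@5: {G} ∪ {C} = {C,G} (union, +1)
per-site changes: [3, 2, 2, 3, 3, 3]; total = 16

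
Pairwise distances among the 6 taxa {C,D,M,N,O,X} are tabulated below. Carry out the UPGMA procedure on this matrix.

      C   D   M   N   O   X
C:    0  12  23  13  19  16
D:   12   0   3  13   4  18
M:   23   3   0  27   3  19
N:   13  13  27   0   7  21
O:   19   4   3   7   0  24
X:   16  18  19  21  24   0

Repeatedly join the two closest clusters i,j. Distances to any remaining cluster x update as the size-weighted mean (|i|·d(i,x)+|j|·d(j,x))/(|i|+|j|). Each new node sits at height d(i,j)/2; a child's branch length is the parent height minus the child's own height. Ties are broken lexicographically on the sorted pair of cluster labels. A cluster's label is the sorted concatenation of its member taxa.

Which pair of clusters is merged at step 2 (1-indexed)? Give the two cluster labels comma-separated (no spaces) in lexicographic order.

DM,O

1. join D+M (d=3) ⇒ DM; edges |D|=3/2, |M|=3/2
  updated: d(C,DM)=35/2, d(DM,N)=20, d(DM,O)=7/2, d(DM,X)=37/2
2. join DM+O (d=7/2) ⇒ DMO; edges |DM|=1/4, |O|=7/4
  updated: d(C,DMO)=18, d(DMO,N)=47/3, d(DMO,X)=61/3
3. join C+N (d=13) ⇒ CN; edges |C|=13/2, |N|=13/2
  updated: d(CN,DMO)=101/6, d(CN,X)=37/2
4. join CN+DMO (d=101/6) ⇒ CDMNO; edges |CN|=23/12, |DMO|=20/3
  updated: d(CDMNO,X)=98/5
5. join CDMNO+X (d=98/5) ⇒ CDMNOX; edges |CDMNO|=83/60, |X|=49/5
final tree: (((C:13/2,N:13/2):23/12,((D:3/2,M:3/2):1/4,O:7/4):20/3):83/60,X:49/5)
total length: 1133/30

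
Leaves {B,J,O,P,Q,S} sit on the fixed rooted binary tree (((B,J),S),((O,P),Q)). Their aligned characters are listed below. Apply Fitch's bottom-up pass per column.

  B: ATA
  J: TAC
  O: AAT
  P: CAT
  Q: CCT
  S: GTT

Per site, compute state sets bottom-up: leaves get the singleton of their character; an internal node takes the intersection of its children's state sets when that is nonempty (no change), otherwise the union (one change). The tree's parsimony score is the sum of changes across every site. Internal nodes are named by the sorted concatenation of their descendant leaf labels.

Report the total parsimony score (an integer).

BJ@0: {A} ∪ {T} = {A,T} (union, +1)
BJS@0: {A,T} ∪ {G} = {A,G,T} (union, +1)
OP@0: {A} ∪ {C} = {A,C} (union, +1)
OPQ@0: {A,C} ∩ {C} = {C} (intersection, +0)
BJOPQS@0: {A,G,T} ∪ {C} = {A,C,G,T} (union, +1)
BJ@1: {T} ∪ {A} = {A,T} (union, +1)
BJS@1: {A,T} ∩ {T} = {T} (intersection, +0)
OP@1: {A} ∩ {A} = {A} (intersection, +0)
OPQ@1: {A} ∪ {C} = {A,C} (union, +1)
BJOPQS@1: {T} ∪ {A,C} = {A,C,T} (union, +1)
BJ@2: {A} ∪ {C} = {A,C} (union, +1)
BJS@2: {A,C} ∪ {T} = {A,C,T} (union, +1)
OP@2: {T} ∩ {T} = {T} (intersection, +0)
OPQ@2: {T} ∩ {T} = {T} (intersection, +0)
BJOPQS@2: {A,C,T} ∩ {T} = {T} (intersection, +0)
per-site changes: [4, 3, 2]; total = 9

9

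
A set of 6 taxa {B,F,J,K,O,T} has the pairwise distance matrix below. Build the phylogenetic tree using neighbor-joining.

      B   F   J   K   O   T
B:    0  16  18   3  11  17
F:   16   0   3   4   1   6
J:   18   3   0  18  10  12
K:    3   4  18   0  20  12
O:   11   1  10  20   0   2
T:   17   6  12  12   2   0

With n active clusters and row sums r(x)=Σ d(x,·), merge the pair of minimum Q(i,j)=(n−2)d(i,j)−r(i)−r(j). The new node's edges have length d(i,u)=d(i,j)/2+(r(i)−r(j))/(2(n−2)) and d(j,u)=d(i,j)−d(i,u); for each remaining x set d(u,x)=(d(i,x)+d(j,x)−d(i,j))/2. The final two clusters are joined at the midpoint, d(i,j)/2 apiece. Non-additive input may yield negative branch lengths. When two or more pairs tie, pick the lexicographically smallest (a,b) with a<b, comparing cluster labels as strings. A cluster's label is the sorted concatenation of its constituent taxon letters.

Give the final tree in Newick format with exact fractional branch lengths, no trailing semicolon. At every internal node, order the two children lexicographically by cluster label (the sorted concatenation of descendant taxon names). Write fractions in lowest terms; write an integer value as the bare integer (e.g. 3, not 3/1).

1. join B+K (d=3, Q=-110) ⇒ BK; edges |B|=5/2, |K|=1/2
  updated: d(BK,F)=17/2, d(BK,J)=33/2, d(BK,O)=14, d(BK,T)=13
2. join O+T (d=2, Q=-54) ⇒ OT; edges |O|=0, |T|=2
  updated: d(BK,OT)=25/2, d(F,OT)=5/2, d(J,OT)=10
3. join BK+OT (d=25/2, Q=-75/2) ⇒ BKOT; edges |BK|=75/8, |OT|=25/8
  updated: d(BKOT,F)=-3/4, d(BKOT,J)=7
4. join BKOT+F (d=-3/4, Q=-37/4) ⇒ BFKOT; edges |BKOT|=13/8, |F|=-19/8
  updated: d(BFKOT,J)=43/8
5. join BFKOT+J (d=43/8) ⇒ BFJKOT; edges |BFKOT|=43/16, |J|=43/16
final tree: ((((B:5/2,K:1/2):75/8,(O:0,T:2):25/8):13/8,F:-19/8):43/16,J:43/16)
total length: 177/8

((((B:5/2,K:1/2):75/8,(O:0,T:2):25/8):13/8,F:-19/8):43/16,J:43/16)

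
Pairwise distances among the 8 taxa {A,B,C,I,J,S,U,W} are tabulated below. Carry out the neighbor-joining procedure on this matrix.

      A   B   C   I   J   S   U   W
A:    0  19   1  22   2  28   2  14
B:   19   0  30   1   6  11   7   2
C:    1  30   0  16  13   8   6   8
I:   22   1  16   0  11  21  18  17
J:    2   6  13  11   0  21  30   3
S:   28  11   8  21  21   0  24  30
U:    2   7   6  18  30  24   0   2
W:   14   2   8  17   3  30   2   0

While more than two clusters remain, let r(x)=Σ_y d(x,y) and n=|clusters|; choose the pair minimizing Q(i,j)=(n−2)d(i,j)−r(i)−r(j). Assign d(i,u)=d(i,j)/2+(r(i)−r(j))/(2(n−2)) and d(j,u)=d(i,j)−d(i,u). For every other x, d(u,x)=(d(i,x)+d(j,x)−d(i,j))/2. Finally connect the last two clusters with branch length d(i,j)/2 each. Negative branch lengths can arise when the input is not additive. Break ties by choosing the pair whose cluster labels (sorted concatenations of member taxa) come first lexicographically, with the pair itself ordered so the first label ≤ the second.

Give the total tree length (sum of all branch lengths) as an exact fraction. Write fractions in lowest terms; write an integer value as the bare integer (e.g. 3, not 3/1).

283/8

iteration 1: select C,S (d=8, Q=-177); attach at lengths (-13/12, 109/12); label the merged cluster CS
  updated: d(A,CS)=21/2, d(B,CS)=33/2, d(CS,I)=29/2, d(CS,J)=13, d(CS,U)=11, d(CS,W)=15
iteration 2: select B,I (d=1, Q=-130); attach at lengths (-27/10, 37/10); label the merged cluster BI
  updated: d(A,BI)=20, d(BI,CS)=15, d(BI,J)=8, d(BI,U)=12, d(BI,W)=9
iteration 3: select A,U (d=2, Q=-195/2); attach at lengths (-1/16, 33/16); label the merged cluster AU
  updated: d(AU,BI)=15, d(AU,CS)=39/4, d(AU,J)=15, d(AU,W)=7
iteration 4: select AU,CS (d=39/4, Q=-281/4); attach at lengths (31/8, 47/8); label the merged cluster ACSU
  updated: d(ACSU,BI)=81/8, d(ACSU,J)=73/8, d(ACSU,W)=49/8
iteration 5: select ACSU,BI (d=81/8, Q=-129/4); attach at lengths (37/8, 11/2); label the merged cluster ABCISU
  updated: d(ABCISU,J)=7/2, d(ABCISU,W)=5/2
iteration 6: select ABCISU,J (d=7/2, Q=-9); attach at lengths (3/2, 2); label the merged cluster ABCIJSU
  updated: d(ABCIJSU,W)=1
iteration 7: select ABCIJSU,W (d=1); attach at lengths (1/2, 1/2); label the merged cluster ABCIJSUW
final tree: (((((A:-1/16,U:33/16):31/8,(C:-13/12,S:109/12):47/8):37/8,(B:-27/10,I:37/10):11/2):3/2,J:2):1/2,W:1/2)
total length: 283/8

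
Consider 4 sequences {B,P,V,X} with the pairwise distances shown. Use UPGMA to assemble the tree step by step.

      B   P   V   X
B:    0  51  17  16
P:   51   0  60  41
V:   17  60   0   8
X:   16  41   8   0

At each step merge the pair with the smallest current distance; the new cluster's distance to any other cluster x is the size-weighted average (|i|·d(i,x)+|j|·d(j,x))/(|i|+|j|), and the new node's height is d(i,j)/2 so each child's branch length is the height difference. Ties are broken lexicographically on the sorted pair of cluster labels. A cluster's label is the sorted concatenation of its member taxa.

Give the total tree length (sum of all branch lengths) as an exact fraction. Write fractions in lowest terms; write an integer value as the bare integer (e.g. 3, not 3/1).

iteration 1: select V,X (d=8); attach at lengths (4, 4); label the merged cluster VX
  updated: d(B,VX)=33/2, d(P,VX)=101/2
iteration 2: select B,VX (d=33/2); attach at lengths (33/4, 17/4); label the merged cluster BVX
  updated: d(BVX,P)=152/3
iteration 3: select BVX,P (d=152/3); attach at lengths (205/12, 76/3); label the merged cluster BPVX
final tree: ((B:33/4,(V:4,X:4):17/4):205/12,P:76/3)
total length: 755/12

755/12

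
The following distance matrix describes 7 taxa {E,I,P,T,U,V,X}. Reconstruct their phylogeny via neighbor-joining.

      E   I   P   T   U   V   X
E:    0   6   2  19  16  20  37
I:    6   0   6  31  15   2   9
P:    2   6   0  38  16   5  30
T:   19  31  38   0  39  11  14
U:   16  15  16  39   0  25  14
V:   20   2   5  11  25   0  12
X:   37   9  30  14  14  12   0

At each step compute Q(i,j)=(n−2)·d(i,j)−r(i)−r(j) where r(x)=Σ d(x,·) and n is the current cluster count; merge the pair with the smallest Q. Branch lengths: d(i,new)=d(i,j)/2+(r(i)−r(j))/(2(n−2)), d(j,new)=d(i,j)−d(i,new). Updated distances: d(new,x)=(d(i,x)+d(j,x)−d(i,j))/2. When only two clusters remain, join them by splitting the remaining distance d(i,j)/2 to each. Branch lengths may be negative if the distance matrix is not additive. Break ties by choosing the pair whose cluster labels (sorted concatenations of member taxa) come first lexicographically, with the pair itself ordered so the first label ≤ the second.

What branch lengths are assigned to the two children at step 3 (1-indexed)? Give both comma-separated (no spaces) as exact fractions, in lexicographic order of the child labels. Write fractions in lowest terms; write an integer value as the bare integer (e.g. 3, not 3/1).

1. join T+X (d=14, Q=-198) ⇒ TX; edges |T|=53/5, |X|=17/5
  updated: d(E,TX)=21, d(I,TX)=13, d(P,TX)=27, d(TX,U)=39/2, d(TX,V)=9/2
2. join TX+V (d=9/2, Q=-247/2) ⇒ TVX; edges |TX|=93/16, |V|=-21/16
  updated: d(E,TVX)=73/4, d(I,TVX)=21/4, d(P,TVX)=55/4, d(TVX,U)=20
3. join E+P (d=2, Q=-74) ⇒ EP; edges |E|=7/4, |P|=1/4
  updated: d(EP,I)=5, d(EP,TVX)=15, d(EP,U)=15
4. join EP+U (d=15, Q=-55) ⇒ EPU; edges |EP|=15/4, |U|=45/4
  updated: d(EPU,I)=5/2, d(EPU,TVX)=10
5. join EPU+I (d=5/2, Q=-71/4) ⇒ EIPU; edges |EPU|=29/8, |I|=-9/8
  updated: d(EIPU,TVX)=51/8
6. join EIPU+TVX (d=51/8) ⇒ EIPTUVX; edges |EIPU|=51/16, |TVX|=51/16
final tree: ((((E:7/4,P:1/4):15/4,U:45/4):29/8,I:-9/8):51/16,((T:53/5,X:17/5):93/16,V:-21/16):51/16)
total length: 355/8

7/4,1/4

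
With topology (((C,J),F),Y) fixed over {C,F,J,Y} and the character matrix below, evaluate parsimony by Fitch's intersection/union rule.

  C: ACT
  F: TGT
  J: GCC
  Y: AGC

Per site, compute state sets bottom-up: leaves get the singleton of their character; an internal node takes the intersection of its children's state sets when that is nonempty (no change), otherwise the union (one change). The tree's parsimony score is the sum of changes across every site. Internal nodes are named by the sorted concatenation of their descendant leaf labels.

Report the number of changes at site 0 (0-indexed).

2

CJ@0: {A} ∪ {G} = {A,G} (union, +1)
CFJ@0: {A,G} ∪ {T} = {A,G,T} (union, +1)
CFJY@0: {A,G,T} ∩ {A} = {A} (intersection, +0)
CJ@1: {C} ∩ {C} = {C} (intersection, +0)
CFJ@1: {C} ∪ {G} = {C,G} (union, +1)
CFJY@1: {C,G} ∩ {G} = {G} (intersection, +0)
CJ@2: {T} ∪ {C} = {C,T} (union, +1)
CFJ@2: {C,T} ∩ {T} = {T} (intersection, +0)
CFJY@2: {T} ∪ {C} = {C,T} (union, +1)
per-site changes: [2, 1, 2]; total = 5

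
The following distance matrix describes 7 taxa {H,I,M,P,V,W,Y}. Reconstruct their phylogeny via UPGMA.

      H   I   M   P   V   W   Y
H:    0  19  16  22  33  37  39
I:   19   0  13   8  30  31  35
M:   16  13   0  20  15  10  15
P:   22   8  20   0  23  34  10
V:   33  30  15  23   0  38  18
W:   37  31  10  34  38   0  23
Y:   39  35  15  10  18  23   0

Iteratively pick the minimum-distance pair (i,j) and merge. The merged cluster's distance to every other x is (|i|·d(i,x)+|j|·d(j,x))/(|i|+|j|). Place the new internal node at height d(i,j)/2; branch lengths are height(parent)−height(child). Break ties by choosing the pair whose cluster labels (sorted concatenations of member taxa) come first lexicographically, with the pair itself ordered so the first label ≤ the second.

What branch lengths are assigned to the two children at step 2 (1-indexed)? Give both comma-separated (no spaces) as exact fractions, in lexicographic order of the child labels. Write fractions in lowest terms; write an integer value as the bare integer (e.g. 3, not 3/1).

5,5

1. join I+P (d=8) ⇒ IP; edges |I|=4, |P|=4
  updated: d(H,IP)=41/2, d(IP,M)=33/2, d(IP,V)=53/2, d(IP,W)=65/2, d(IP,Y)=45/2
2. join M+W (d=10) ⇒ MW; edges |M|=5, |W|=5
  updated: d(H,MW)=53/2, d(IP,MW)=49/2, d(MW,V)=53/2, d(MW,Y)=19
3. join V+Y (d=18) ⇒ VY; edges |V|=9, |Y|=9
  updated: d(H,VY)=36, d(IP,VY)=49/2, d(MW,VY)=91/4
4. join H+IP (d=41/2) ⇒ HIP; edges |H|=41/4, |IP|=25/4
  updated: d(HIP,MW)=151/6, d(HIP,VY)=85/3
5. join MW+VY (d=91/4) ⇒ MVWY; edges |MW|=51/8, |VY|=19/8
  updated: d(HIP,MVWY)=107/4
6. join HIP+MVWY (d=107/4) ⇒ HIMPVWY; edges |HIP|=25/8, |MVWY|=2
final tree: ((H:41/4,(I:4,P:4):25/4):25/8,((M:5,W:5):51/8,(V:9,Y:9):19/8):2)
total length: 531/8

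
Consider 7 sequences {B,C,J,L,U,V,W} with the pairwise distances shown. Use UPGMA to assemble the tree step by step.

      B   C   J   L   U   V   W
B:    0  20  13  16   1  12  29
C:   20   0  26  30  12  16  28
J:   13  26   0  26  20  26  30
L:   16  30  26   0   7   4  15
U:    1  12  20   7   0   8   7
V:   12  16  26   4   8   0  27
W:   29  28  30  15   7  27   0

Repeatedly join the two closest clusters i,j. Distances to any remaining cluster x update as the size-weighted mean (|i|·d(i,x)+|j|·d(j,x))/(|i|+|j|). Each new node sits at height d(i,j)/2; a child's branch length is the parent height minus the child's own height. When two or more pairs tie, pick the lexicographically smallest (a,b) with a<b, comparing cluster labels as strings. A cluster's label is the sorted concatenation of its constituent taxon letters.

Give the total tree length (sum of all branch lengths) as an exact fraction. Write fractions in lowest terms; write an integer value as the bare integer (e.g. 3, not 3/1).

iteration 1: select B,U (d=1); attach at lengths (1/2, 1/2); label the merged cluster BU
  updated: d(BU,C)=16, d(BU,J)=33/2, d(BU,L)=23/2, d(BU,V)=10, d(BU,W)=18
iteration 2: select L,V (d=4); attach at lengths (2, 2); label the merged cluster LV
  updated: d(BU,LV)=43/4, d(C,LV)=23, d(J,LV)=26, d(LV,W)=21
iteration 3: select BU,LV (d=43/4); attach at lengths (39/8, 27/8); label the merged cluster BLUV
  updated: d(BLUV,C)=39/2, d(BLUV,J)=85/4, d(BLUV,W)=39/2
iteration 4: select BLUV,C (d=39/2); attach at lengths (35/8, 39/4); label the merged cluster BCLUV
  updated: d(BCLUV,J)=111/5, d(BCLUV,W)=106/5
iteration 5: select BCLUV,W (d=106/5); attach at lengths (17/20, 53/5); label the merged cluster BCLUVW
  updated: d(BCLUVW,J)=47/2
iteration 6: select BCLUVW,J (d=47/2); attach at lengths (23/20, 47/4); label the merged cluster BCJLUVW
final tree: (((((B:1/2,U:1/2):39/8,(L:2,V:2):27/8):35/8,C:39/4):17/20,W:53/5):23/20,J:47/4)
total length: 2069/40

2069/40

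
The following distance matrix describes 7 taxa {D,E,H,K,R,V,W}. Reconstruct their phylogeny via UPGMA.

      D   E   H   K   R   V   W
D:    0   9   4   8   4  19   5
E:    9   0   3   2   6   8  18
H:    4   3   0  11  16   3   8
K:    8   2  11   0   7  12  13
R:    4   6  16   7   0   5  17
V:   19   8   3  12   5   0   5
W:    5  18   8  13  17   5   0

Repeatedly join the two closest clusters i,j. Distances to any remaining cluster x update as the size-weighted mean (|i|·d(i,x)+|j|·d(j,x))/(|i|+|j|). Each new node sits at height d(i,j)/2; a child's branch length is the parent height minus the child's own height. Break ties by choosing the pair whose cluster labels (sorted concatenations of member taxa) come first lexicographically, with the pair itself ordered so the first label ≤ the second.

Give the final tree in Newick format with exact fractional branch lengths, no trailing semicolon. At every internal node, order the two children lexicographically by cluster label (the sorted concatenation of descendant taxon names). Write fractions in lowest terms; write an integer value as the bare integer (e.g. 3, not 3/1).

(((D:2,R:2):7/4,(E:1,K:1):11/4):41/24,((H:3/2,V:3/2):7/4,W:13/4):53/24)

1. join E+K (d=2) ⇒ EK; edges |E|=1, |K|=1
  updated: d(D,EK)=17/2, d(EK,H)=7, d(EK,R)=13/2, d(EK,V)=10, d(EK,W)=31/2
2. join H+V (d=3) ⇒ HV; edges |H|=3/2, |V|=3/2
  updated: d(D,HV)=23/2, d(EK,HV)=17/2, d(HV,R)=21/2, d(HV,W)=13/2
3. join D+R (d=4) ⇒ DR; edges |D|=2, |R|=2
  updated: d(DR,EK)=15/2, d(DR,HV)=11, d(DR,W)=11
4. join HV+W (d=13/2) ⇒ HVW; edges |HV|=7/4, |W|=13/4
  updated: d(DR,HVW)=11, d(EK,HVW)=65/6
5. join DR+EK (d=15/2) ⇒ DEKR; edges |DR|=7/4, |EK|=11/4
  updated: d(DEKR,HVW)=131/12
6. join DEKR+HVW (d=131/12) ⇒ DEHKRVW; edges |DEKR|=41/24, |HVW|=53/24
final tree: (((D:2,R:2):7/4,(E:1,K:1):11/4):41/24,((H:3/2,V:3/2):7/4,W:13/4):53/24)
total length: 269/12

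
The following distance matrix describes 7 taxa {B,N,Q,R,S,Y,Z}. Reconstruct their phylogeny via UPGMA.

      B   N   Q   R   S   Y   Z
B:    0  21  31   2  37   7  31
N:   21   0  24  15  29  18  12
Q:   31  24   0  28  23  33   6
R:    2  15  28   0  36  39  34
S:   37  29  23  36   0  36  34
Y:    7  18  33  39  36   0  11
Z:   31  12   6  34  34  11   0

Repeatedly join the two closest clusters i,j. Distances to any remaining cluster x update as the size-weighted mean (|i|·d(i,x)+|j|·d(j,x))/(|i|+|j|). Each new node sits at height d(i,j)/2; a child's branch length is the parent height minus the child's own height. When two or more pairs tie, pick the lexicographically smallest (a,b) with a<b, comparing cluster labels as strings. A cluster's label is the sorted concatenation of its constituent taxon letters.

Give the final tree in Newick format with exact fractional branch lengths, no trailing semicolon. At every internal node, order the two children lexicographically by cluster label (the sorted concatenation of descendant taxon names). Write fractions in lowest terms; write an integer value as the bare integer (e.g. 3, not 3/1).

(((((B:1,R:1):8,N:9):5/3,Y:32/3):25/12,(Q:3,Z:3):39/4):7/2,S:65/4)

step 1: merge (B,R) at d=2; branch lengths B→1, R→1; new cluster BR
  updated: d(BR,N)=18, d(BR,Q)=59/2, d(BR,S)=73/2, d(BR,Y)=23, d(BR,Z)=65/2
step 2: merge (Q,Z) at d=6; branch lengths Q→3, Z→3; new cluster QZ
  updated: d(BR,QZ)=31, d(N,QZ)=18, d(QZ,S)=57/2, d(QZ,Y)=22
step 3: merge (BR,N) at d=18; branch lengths BR→8, N→9; new cluster BNR
  updated: d(BNR,QZ)=80/3, d(BNR,S)=34, d(BNR,Y)=64/3
step 4: merge (BNR,Y) at d=64/3; branch lengths BNR→5/3, Y→32/3; new cluster BNRY
  updated: d(BNRY,QZ)=51/2, d(BNRY,S)=69/2
step 5: merge (BNRY,QZ) at d=51/2; branch lengths BNRY→25/12, QZ→39/4; new cluster BNQRYZ
  updated: d(BNQRYZ,S)=65/2
step 6: merge (BNQRYZ,S) at d=65/2; branch lengths BNQRYZ→7/2, S→65/4; new cluster BNQRSYZ
final tree: (((((B:1,R:1):8,N:9):5/3,Y:32/3):25/12,(Q:3,Z:3):39/4):7/2,S:65/4)
total length: 827/12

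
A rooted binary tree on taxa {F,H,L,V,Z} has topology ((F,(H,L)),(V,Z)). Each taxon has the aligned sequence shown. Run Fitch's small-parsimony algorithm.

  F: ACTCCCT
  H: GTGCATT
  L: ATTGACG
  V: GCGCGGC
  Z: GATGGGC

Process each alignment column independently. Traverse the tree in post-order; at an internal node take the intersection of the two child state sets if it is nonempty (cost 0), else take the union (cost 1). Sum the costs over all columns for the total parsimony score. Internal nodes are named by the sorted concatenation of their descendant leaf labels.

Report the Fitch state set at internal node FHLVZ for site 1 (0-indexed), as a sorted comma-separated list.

C

site 0, node HL: H={G} ∪ L={A} → {A,G} (+1)
site 0, node FHL: F={A} ∩ HL={A,G} → {A} (+0)
site 0, node VZ: V={G} ∩ Z={G} → {G} (+0)
site 0, node FHLVZ: FHL={A} ∪ VZ={G} → {A,G} (+1)
site 1, node HL: H={T} ∩ L={T} → {T} (+0)
site 1, node FHL: F={C} ∪ HL={T} → {C,T} (+1)
site 1, node VZ: V={C} ∪ Z={A} → {A,C} (+1)
site 1, node FHLVZ: FHL={C,T} ∩ VZ={A,C} → {C} (+0)
site 2, node HL: H={G} ∪ L={T} → {G,T} (+1)
site 2, node FHL: F={T} ∩ HL={G,T} → {T} (+0)
site 2, node VZ: V={G} ∪ Z={T} → {G,T} (+1)
site 2, node FHLVZ: FHL={T} ∩ VZ={G,T} → {T} (+0)
site 3, node HL: H={C} ∪ L={G} → {C,G} (+1)
site 3, node FHL: F={C} ∩ HL={C,G} → {C} (+0)
site 3, node VZ: V={C} ∪ Z={G} → {C,G} (+1)
site 3, node FHLVZ: FHL={C} ∩ VZ={C,G} → {C} (+0)
site 4, node HL: H={A} ∩ L={A} → {A} (+0)
site 4, node FHL: F={C} ∪ HL={A} → {A,C} (+1)
site 4, node VZ: V={G} ∩ Z={G} → {G} (+0)
site 4, node FHLVZ: FHL={A,C} ∪ VZ={G} → {A,C,G} (+1)
site 5, node HL: H={T} ∪ L={C} → {C,T} (+1)
site 5, node FHL: F={C} ∩ HL={C,T} → {C} (+0)
site 5, node VZ: V={G} ∩ Z={G} → {G} (+0)
site 5, node FHLVZ: FHL={C} ∪ VZ={G} → {C,G} (+1)
site 6, node HL: H={T} ∪ L={G} → {G,T} (+1)
site 6, node FHL: F={T} ∩ HL={G,T} → {T} (+0)
site 6, node VZ: V={C} ∩ Z={C} → {C} (+0)
site 6, node FHLVZ: FHL={T} ∪ VZ={C} → {C,T} (+1)
per-site changes: [2, 2, 2, 2, 2, 2, 2]; total = 14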